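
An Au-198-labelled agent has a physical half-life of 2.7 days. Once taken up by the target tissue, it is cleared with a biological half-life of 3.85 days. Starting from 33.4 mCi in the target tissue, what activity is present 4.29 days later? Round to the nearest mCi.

1/t_eff = 1/t_phys + 1/t_biol = 1/2.7 + 1/3.85 = 0.63011 per day.
t_eff = 2.7 × 3.85 / (2.7 + 3.85) ≈ 1.587 days.
Remaining = 33.4 × (1/2)^(4.29/1.587) = 33.4 × (1/2)^2.7032 ≈ 5.1287 mCi.

5 mCi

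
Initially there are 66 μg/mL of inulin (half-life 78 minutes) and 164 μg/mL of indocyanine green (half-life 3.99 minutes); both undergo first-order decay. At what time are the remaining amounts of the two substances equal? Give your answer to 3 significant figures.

5.52 minutes

Set 66·(1/2)^(t/78) = 164·(1/2)^(t/3.99).
Taking log₂: log₂(66/164) = t·(1/78 − 1/3.99).
log₂(0.40244) = -1.3132; 1/78 − 1/3.99 = -0.23781.
t = -1.3132 / -0.23781 ≈ 5.522 minutes.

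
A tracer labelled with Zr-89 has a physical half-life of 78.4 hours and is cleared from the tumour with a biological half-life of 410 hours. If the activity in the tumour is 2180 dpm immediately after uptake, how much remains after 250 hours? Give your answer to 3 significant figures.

157 dpm

1/t_eff = 1/t_phys + 1/t_biol = 1/78.4 + 1/410 = 0.015194 per hour.
t_eff = 78.4 × 410 / (78.4 + 410) ≈ 65.815 hours.
Remaining = 2180 × (1/2)^(250/65.815) = 2180 × (1/2)^3.7985 ≈ 156.67 dpm.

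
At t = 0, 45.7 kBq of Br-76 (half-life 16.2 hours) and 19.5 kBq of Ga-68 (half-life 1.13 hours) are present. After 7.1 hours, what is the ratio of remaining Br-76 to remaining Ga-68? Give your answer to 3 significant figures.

Br-76: 45.7 × (1/2)^(7.1/16.2) = 45.7 × (1/2)^0.43827 ≈ 33.727 kBq.
Ga-68: 19.5 × (1/2)^(7.1/1.13) = 19.5 × (1/2)^6.2832 ≈ 0.25038 kBq.
Ratio ≈ 33.727 / 0.25038 ≈ 134.7.

135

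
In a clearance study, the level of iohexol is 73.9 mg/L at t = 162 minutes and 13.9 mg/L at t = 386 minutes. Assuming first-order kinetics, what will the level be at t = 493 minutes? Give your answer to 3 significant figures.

Over Δt = 386 − 162 = 224 minutes, the level fell by a factor of 73.9/13.9 ≈ 5.3165.
n = log₂(5.3165) ≈ 2.4105 half-lives, so t½ = 224/2.4105 ≈ 92.927 minutes.
From t = 386 to t = 493: 13.9 × (1/2)^((493−386)/92.927) ≈ 6.2574 mg/L.

6.26 mg/L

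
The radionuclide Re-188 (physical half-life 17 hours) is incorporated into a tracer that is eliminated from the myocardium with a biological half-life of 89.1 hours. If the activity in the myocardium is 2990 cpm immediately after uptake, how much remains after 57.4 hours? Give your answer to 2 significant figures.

1/t_eff = 1/t_phys + 1/t_biol = 1/17 + 1/89.1 = 0.070047 per hour.
t_eff = 17 × 89.1 / (17 + 89.1) ≈ 14.276 hours.
Remaining = 2990 × (1/2)^(57.4/14.276) = 2990 × (1/2)^4.0207 ≈ 184.21 cpm.

180 cpm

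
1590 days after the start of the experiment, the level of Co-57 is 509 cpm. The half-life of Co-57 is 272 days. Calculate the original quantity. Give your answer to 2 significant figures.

29000 cpm

Number of half-lives elapsed: n = 1590/272 ≈ 5.8456.
A₀ = A × 2^n = 509 × 2^5.8456 = 509 × 57.504 ≈ 29269 cpm.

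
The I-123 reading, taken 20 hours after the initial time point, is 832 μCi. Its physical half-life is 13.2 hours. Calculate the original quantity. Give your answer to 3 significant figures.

2380 μCi

Number of half-lives elapsed: n = 20/13.2 ≈ 1.5152.
A₀ = A × 2^n = 832 × 2^1.5152 = 832 × 2.8583 ≈ 2378.1 μCi.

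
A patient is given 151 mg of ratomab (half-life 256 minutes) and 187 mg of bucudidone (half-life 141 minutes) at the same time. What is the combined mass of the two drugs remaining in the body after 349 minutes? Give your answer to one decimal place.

ratomab: 151 × (1/2)^(349/256) = 151 × (1/2)^1.3633 ≈ 58.693 mg.
bucudidone: 187 × (1/2)^(349/141) = 187 × (1/2)^2.4752 ≈ 33.631 mg.
Total = 58.693 + 33.631 ≈ 92.324 mg.

92.3 mg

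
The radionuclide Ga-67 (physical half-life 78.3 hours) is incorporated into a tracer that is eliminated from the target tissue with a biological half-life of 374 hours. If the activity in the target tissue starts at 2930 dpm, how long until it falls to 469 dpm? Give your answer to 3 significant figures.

1/t_eff = 1/t_phys + 1/t_biol = 1/78.3 + 1/374 = 0.015445 per hour.
t_eff = 78.3 × 374 / (78.3 + 374) ≈ 64.745 hours.
n = log₂(2930/469) ≈ 2.6432; t = 2.6432 × 64.745 ≈ 171.14 hours.

171 hours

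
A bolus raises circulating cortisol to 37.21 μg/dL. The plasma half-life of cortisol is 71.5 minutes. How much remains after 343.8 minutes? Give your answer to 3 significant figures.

Number of half-lives: n = 343.8/71.5 ≈ 4.8084.
Remaining = 37.21 × (1/2)^4.8084 = 37.21 × 0.035689 ≈ 1.328 μg/dL.

1.33 μg/dL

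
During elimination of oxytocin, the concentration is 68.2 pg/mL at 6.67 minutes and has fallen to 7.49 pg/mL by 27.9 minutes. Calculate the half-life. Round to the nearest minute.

Over Δt = 27.9 − 6.67 = 21.23 minutes, the level fell by a factor of 68.2/7.49 ≈ 9.1055.
n = log₂(9.1055) ≈ 3.1867 half-lives, so t½ = 21.23/3.1867 ≈ 6.662 minutes.

7 minutes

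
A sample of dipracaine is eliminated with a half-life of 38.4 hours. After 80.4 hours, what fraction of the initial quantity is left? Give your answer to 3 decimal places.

0.234

n = 80.4/38.4 ≈ 2.0938 half-lives.
Fraction remaining = (1/2)^2.0938 ≈ 0.23427.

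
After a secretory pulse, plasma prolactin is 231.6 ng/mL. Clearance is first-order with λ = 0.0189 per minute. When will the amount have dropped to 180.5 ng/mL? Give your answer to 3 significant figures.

t½ = ln 2 / λ = 0.69315 / 0.0189 ≈ 36.674 minutes.
Fraction remaining = 180.5/231.6 ≈ 0.77936.
n = log₂(231.6/180.5) = ln(1.2831)/ln 2 ≈ 0.35964 half-lives.
t = n × t½ = 0.35964 × 36.674 ≈ 13.189 minutes.

13.2 minutes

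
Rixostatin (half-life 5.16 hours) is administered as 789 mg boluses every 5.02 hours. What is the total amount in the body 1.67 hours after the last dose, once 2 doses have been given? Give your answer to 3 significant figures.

The 2 doses were given 6.69, 1.67 hours ago.
Total = 789·(1/2)^(6.69/5.16) + 789·(1/2)^(1.67/5.16)
      = 321.21 + 630.45 ≈ 951.66 mg.

952 mg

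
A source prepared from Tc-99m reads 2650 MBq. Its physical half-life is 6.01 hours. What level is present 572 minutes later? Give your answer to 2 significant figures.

Convert the elapsed time: 572 minutes = 9.53333 hours.
Number of half-lives: n = 9.53333/6.01 ≈ 1.5862.
Remaining = 2650 × (1/2)^1.5862 = 2650 × 0.33304 ≈ 882.55 MBq.

880 MBq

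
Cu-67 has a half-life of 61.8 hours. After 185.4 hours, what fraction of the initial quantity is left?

n = 185.4/61.8 ≈ 3 half-lives.
Fraction remaining = (1/2)^3 ≈ 0.125.

0.125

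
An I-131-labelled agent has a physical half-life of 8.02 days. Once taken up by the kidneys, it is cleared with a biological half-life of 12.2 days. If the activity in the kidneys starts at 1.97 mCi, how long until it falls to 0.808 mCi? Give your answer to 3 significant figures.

1/t_eff = 1/t_phys + 1/t_biol = 1/8.02 + 1/12.2 = 0.20666 per day.
t_eff = 8.02 × 12.2 / (8.02 + 12.2) ≈ 4.839 days.
n = log₂(1.97/0.808) ≈ 1.2858; t = 1.2858 × 4.839 ≈ 6.2218 days.

6.22 days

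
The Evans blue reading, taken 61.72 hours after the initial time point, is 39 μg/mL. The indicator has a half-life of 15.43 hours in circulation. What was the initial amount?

624 μg/mL

Number of half-lives elapsed: n = 61.72/15.43 ≈ 4.
A₀ = A × 2^n = 39 × 2^4 = 39 × 16 ≈ 624 μg/mL.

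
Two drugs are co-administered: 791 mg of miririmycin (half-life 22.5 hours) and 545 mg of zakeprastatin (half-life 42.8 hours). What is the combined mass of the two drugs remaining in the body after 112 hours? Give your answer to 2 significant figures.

miririmycin: 791 × (1/2)^(112/22.5) = 791 × (1/2)^4.9778 ≈ 25.102 mg.
zakeprastatin: 545 × (1/2)^(112/42.8) = 545 × (1/2)^2.6168 ≈ 88.849 mg.
Total = 25.102 + 88.849 ≈ 113.95 mg.

110 mg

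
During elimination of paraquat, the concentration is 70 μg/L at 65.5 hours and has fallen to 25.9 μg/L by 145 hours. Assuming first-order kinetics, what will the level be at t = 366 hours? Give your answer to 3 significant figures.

Over Δt = 145 − 65.5 = 79.5 hours, the level fell by a factor of 70/25.9 ≈ 2.7027.
n = log₂(2.7027) ≈ 1.4344 half-lives, so t½ = 79.5/1.4344 ≈ 55.424 hours.
From t = 145 to t = 366: 25.9 × (1/2)^((366−145)/55.424) ≈ 1.6329 μg/L.

1.63 μg/L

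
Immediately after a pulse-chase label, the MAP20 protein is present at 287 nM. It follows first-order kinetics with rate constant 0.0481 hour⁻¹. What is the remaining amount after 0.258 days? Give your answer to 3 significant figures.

t½ = ln 2 / k = 0.69315 / 0.0481 ≈ 14.411 hours.
Convert the elapsed time: 0.258 days = 6.192 hours.
Number of half-lives: n = 6.192/14.411 ≈ 0.42969.
Remaining = 287 × (1/2)^0.42969 = 287 × 0.74242 ≈ 213.08 nM.

213 nM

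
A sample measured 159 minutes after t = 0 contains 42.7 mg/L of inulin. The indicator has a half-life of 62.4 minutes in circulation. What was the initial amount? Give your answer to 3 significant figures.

250 mg/L

Number of half-lives elapsed: n = 159/62.4 ≈ 2.5481.
A₀ = A × 2^n = 42.7 × 2^2.5481 = 42.7 × 5.8485 ≈ 249.73 mg/L.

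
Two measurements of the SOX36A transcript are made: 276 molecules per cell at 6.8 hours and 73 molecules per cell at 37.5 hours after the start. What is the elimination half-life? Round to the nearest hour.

Over Δt = 37.5 − 6.8 = 30.7 hours, the level fell by a factor of 276/73 ≈ 3.7808.
n = log₂(3.7808) ≈ 1.9187 half-lives, so t½ = 30.7/1.9187 ≈ 16 hours.

16 hours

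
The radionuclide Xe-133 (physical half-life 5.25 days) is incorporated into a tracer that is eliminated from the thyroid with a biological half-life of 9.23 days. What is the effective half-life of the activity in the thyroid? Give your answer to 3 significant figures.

1/t_eff = 1/t_phys + 1/t_biol = 1/5.25 + 1/9.23 = 0.29882 per day.
t_eff = 5.25 × 9.23 / (5.25 + 9.23) ≈ 3.3465 days.

3.35 days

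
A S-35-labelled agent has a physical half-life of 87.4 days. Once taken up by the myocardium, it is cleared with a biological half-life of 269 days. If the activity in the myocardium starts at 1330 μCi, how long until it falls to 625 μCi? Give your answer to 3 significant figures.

1/t_eff = 1/t_phys + 1/t_biol = 1/87.4 + 1/269 = 0.015159 per day.
t_eff = 87.4 × 269 / (87.4 + 269) ≈ 65.967 days.
n = log₂(1330/625) ≈ 1.0895; t = 1.0895 × 65.967 ≈ 71.871 days.

71.9 days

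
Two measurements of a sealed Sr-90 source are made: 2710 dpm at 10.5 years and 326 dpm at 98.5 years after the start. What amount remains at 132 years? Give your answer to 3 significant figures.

Over Δt = 98.5 − 10.5 = 88 years, the level fell by a factor of 2710/326 ≈ 8.3129.
n = log₂(8.3129) ≈ 3.0553 half-lives, so t½ = 88/3.0553 ≈ 28.802 years.
From t = 98.5 to t = 132: 326 × (1/2)^((132−98.5)/28.802) ≈ 145.57 dpm.

146 dpm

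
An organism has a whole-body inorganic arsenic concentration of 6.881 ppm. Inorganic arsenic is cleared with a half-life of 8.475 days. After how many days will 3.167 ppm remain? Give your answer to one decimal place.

9.5 days

Fraction remaining = 3.167/6.881 ≈ 0.46025.
n = log₂(6.881/3.167) = ln(2.1727)/ln 2 ≈ 1.1195 half-lives.
t = n × t½ = 1.1195 × 8.475 ≈ 9.4878 days.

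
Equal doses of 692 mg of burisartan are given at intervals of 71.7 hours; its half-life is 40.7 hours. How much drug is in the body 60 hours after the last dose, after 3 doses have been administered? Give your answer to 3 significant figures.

344 mg

The 3 doses were given 203.4, 131.7, 60 hours ago.
Total = 692·(1/2)^(203.4/40.7) + 692·(1/2)^(131.7/40.7) + 692·(1/2)^(60/40.7)
      = 21.662 + 73.453 + 249.07 ≈ 344.19 mg.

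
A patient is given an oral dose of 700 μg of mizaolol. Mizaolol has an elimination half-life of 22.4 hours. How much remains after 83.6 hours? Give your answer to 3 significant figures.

52.7 μg

Number of half-lives: n = 83.6/22.4 ≈ 3.7321.
Remaining = 700 × (1/2)^3.7321 = 700 × 0.075251 ≈ 52.676 μg.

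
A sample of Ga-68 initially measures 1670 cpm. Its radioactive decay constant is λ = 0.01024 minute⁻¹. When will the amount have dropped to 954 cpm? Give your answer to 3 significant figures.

54.7 minutes

t½ = ln 2 / λ = 0.69315 / 0.01024 ≈ 67.69 minutes.
Fraction remaining = 954/1670 ≈ 0.57126.
n = log₂(1670/954) = ln(1.7505)/ln 2 ≈ 0.80779 half-lives.
t = n × t½ = 0.80779 × 67.69 ≈ 54.679 minutes.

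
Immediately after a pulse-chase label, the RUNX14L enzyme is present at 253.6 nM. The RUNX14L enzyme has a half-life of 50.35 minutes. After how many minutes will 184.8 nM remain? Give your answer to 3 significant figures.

Fraction remaining = 184.8/253.6 ≈ 0.72871.
n = log₂(253.6/184.8) = ln(1.3723)/ln 2 ≈ 0.45659 half-lives.
t = n × t½ = 0.45659 × 50.35 ≈ 22.989 minutes.

23.0 minutes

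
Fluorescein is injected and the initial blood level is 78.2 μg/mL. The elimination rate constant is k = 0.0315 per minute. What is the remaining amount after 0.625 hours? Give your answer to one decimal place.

t½ = ln 2 / k = 0.69315 / 0.0315 ≈ 22.005 minutes.
Convert the elapsed time: 0.625 hours = 37.5 minutes.
Number of half-lives: n = 37.5/22.005 ≈ 1.7042.
Remaining = 78.2 × (1/2)^1.7042 = 78.2 × 0.30689 ≈ 23.999 μg/mL.

24.0 μg/mL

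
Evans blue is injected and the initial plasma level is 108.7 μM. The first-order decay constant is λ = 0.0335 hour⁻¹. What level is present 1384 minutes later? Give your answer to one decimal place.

50.2 μM

t½ = ln 2 / λ = 0.69315 / 0.0335 ≈ 20.691 hours.
Convert the elapsed time: 1384 minutes = 23.0667 hours.
Number of half-lives: n = 23.0667/20.691 ≈ 1.1148.
Remaining = 108.7 × (1/2)^1.1148 = 108.7 × 0.46175 ≈ 50.192 μM.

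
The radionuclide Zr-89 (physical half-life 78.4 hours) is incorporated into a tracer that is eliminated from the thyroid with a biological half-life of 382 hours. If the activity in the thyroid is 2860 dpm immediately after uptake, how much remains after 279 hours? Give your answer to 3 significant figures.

1/t_eff = 1/t_phys + 1/t_biol = 1/78.4 + 1/382 = 0.015373 per hour.
t_eff = 78.4 × 382 / (78.4 + 382) ≈ 65.05 hours.
Remaining = 2860 × (1/2)^(279/65.05) = 2860 × (1/2)^4.289 ≈ 146.3 dpm.

146 dpm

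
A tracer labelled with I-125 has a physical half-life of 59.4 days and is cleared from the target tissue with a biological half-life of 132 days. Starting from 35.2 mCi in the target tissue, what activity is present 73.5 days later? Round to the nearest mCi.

10 mCi

1/t_eff = 1/t_phys + 1/t_biol = 1/59.4 + 1/132 = 0.024411 per day.
t_eff = 59.4 × 132 / (59.4 + 132) ≈ 40.966 days.
Remaining = 35.2 × (1/2)^(73.5/40.966) = 35.2 × (1/2)^1.7942 ≈ 10.149 mCi.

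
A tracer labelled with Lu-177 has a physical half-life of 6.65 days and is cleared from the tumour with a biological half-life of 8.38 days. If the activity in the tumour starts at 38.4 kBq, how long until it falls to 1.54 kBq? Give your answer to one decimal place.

17.2 days

1/t_eff = 1/t_phys + 1/t_biol = 1/6.65 + 1/8.38 = 0.26971 per day.
t_eff = 6.65 × 8.38 / (6.65 + 8.38) ≈ 3.7077 days.
n = log₂(38.4/1.54) ≈ 4.6401; t = 4.6401 × 3.7077 ≈ 17.204 days.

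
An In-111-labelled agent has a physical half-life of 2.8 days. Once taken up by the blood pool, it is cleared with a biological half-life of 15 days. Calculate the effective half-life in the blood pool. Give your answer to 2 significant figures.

1/t_eff = 1/t_phys + 1/t_biol = 1/2.8 + 1/15 = 0.42381 per day.
t_eff = 2.8 × 15 / (2.8 + 15) ≈ 2.3596 days.

2.4 days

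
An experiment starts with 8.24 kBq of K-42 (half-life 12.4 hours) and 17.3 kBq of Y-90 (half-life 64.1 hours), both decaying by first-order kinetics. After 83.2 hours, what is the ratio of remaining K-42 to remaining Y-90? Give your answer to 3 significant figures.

K-42: 8.24 × (1/2)^(83.2/12.4) = 8.24 × (1/2)^6.7097 ≈ 0.078725 kBq.
Y-90: 17.3 × (1/2)^(83.2/64.1) = 17.3 × (1/2)^1.298 ≈ 7.0359 kBq.
Ratio ≈ 0.078725 / 7.0359 ≈ 0.011189.

0.0112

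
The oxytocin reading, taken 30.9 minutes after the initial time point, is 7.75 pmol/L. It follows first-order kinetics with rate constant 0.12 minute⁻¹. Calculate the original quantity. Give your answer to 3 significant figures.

316 pmol/L

t½ = ln 2 / k = 0.69315 / 0.12 ≈ 5.7762 minutes.
Number of half-lives elapsed: n = 30.9/5.7762 ≈ 5.3495.
A₀ = A × 2^n = 7.75 × 2^5.3495 = 7.75 × 40.772 ≈ 315.98 pmol/L.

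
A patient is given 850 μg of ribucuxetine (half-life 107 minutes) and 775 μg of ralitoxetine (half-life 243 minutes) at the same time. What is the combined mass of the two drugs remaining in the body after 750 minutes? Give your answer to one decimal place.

97.8 μg

ribucuxetine: 850 × (1/2)^(750/107) = 850 × (1/2)^7.0093 ≈ 6.5977 μg.
ralitoxetine: 775 × (1/2)^(750/243) = 775 × (1/2)^3.0864 ≈ 91.242 μg.
Total = 6.5977 + 91.242 ≈ 97.84 μg.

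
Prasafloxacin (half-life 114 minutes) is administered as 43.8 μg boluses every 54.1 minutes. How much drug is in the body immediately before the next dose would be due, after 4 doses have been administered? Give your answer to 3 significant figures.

82.3 μg

The 4 doses were given 216.4, 162.3, 108.2, 54.1 minutes ago.
Total = 43.8·(1/2)^(216.4/114) + 43.8·(1/2)^(162.3/114) + 43.8·(1/2)^(108.2/114) + 43.8·(1/2)^(54.1/114)
      = 11.75 + 16.327 + 22.686 + 31.522 ≈ 82.285 μg.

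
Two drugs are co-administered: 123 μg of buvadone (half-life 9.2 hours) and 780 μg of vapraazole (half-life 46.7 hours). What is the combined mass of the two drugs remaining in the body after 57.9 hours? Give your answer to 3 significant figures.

332 μg

buvadone: 123 × (1/2)^(57.9/9.2) = 123 × (1/2)^6.2935 ≈ 1.5681 μg.
vapraazole: 780 × (1/2)^(57.9/46.7) = 780 × (1/2)^1.2398 ≈ 330.27 μg.
Total = 1.5681 + 330.27 ≈ 331.84 μg.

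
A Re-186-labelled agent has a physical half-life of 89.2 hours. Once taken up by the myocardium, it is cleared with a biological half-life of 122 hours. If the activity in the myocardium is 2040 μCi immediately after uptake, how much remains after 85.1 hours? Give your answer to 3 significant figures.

1/t_eff = 1/t_phys + 1/t_biol = 1/89.2 + 1/122 = 0.019407 per hour.
t_eff = 89.2 × 122 / (89.2 + 122) ≈ 51.527 hours.
Remaining = 2040 × (1/2)^(85.1/51.527) = 2040 × (1/2)^1.6516 ≈ 649.32 μCi.

649 μCi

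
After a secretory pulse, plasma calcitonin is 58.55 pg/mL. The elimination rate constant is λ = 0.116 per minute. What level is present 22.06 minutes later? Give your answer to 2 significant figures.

t½ = ln 2 / λ = 0.69315 / 0.116 ≈ 5.9754 minutes.
Number of half-lives: n = 22.06/5.9754 ≈ 3.6918.
Remaining = 58.55 × (1/2)^3.6918 = 58.55 × 0.077385 ≈ 4.5309 pg/mL.

4.5 pg/mL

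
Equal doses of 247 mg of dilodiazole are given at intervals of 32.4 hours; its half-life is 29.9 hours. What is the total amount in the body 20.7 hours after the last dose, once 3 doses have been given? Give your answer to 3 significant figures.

259 mg

The 3 doses were given 85.5, 53.1, 20.7 hours ago.
Total = 247·(1/2)^(85.5/29.9) + 247·(1/2)^(53.1/29.9) + 247·(1/2)^(20.7/29.9)
      = 34.032 + 72.126 + 152.86 ≈ 259.02 mg.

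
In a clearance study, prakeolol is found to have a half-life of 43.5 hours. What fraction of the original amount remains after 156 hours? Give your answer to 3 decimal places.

n = 156/43.5 ≈ 3.5862 half-lives.
Fraction remaining = (1/2)^3.5862 ≈ 0.083261.

0.083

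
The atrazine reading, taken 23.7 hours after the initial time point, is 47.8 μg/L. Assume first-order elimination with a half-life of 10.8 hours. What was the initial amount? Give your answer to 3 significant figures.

Number of half-lives elapsed: n = 23.7/10.8 ≈ 2.1944.
A₀ = A × 2^n = 47.8 × 2^2.1944 = 47.8 × 4.5771 ≈ 218.79 μg/L.

219 μg/L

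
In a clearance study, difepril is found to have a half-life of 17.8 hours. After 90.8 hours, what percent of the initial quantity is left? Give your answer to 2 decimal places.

n = 90.8/17.8 ≈ 5.1011 half-lives.
Fraction remaining = (1/2)^5.1011 ≈ 0.029135, i.e. 2.9135%.

2.91%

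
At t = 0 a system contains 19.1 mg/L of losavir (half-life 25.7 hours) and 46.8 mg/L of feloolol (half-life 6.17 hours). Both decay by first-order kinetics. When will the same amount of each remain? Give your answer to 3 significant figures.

Set 19.1·(1/2)^(t/25.7) = 46.8·(1/2)^(t/6.17).
Taking log₂: log₂(19.1/46.8) = t·(1/25.7 − 1/6.17).
log₂(0.40812) = -1.2929; 1/25.7 − 1/6.17 = -0.12316.
t = -1.2929 / -0.12316 ≈ 10.498 hours.

10.5 hours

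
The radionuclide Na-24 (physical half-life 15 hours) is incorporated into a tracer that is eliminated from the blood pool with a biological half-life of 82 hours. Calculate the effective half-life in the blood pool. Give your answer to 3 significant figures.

12.7 hours

1/t_eff = 1/t_phys + 1/t_biol = 1/15 + 1/82 = 0.078862 per hour.
t_eff = 15 × 82 / (15 + 82) ≈ 12.68 hours.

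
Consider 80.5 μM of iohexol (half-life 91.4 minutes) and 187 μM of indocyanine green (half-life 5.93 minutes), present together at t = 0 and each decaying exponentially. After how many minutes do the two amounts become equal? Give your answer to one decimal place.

Set 80.5·(1/2)^(t/91.4) = 187·(1/2)^(t/5.93).
Taking log₂: log₂(80.5/187) = t·(1/91.4 − 1/5.93).
log₂(0.43048) = -1.216; 1/91.4 − 1/5.93 = -0.15769.
t = -1.216 / -0.15769 ≈ 7.711 minutes.

7.7 minutes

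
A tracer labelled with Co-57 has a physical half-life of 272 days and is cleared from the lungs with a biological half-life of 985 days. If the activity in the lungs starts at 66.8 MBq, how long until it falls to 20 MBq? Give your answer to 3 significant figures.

371 days

1/t_eff = 1/t_phys + 1/t_biol = 1/272 + 1/985 = 0.0046917 per day.
t_eff = 272 × 985 / (272 + 985) ≈ 213.14 days.
n = log₂(66.8/20) ≈ 1.7398; t = 1.7398 × 213.14 ≈ 370.84 days.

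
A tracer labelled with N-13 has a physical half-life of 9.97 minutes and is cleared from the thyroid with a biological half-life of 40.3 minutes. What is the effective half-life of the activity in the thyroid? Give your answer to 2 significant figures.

8.0 minutes

1/t_eff = 1/t_phys + 1/t_biol = 1/9.97 + 1/40.3 = 0.12511 per minute.
t_eff = 9.97 × 40.3 / (9.97 + 40.3) ≈ 7.9927 minutes.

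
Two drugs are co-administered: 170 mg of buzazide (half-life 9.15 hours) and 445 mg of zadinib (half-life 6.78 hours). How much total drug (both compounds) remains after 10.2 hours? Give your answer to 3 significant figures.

buzazide: 170 × (1/2)^(10.2/9.15) = 170 × (1/2)^1.1148 ≈ 78.501 mg.
zadinib: 445 × (1/2)^(10.2/6.78) = 445 × (1/2)^1.5044 ≈ 156.85 mg.
Total = 78.501 + 156.85 ≈ 235.35 mg.

235 mg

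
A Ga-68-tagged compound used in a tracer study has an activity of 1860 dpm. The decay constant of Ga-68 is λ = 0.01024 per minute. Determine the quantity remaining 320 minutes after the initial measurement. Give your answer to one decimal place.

t½ = ln 2 / λ = 0.69315 / 0.01024 ≈ 67.69 minutes.
Number of half-lives: n = 320/67.69 ≈ 4.7274.
Remaining = 1860 × (1/2)^4.7274 = 1860 × 0.037749 ≈ 70.213 dpm.

70.2 dpm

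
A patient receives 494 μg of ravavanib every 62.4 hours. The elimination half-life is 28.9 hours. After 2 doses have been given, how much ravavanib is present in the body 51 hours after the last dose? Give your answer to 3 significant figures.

The 2 doses were given 113.4, 51 hours ago.
Total = 494·(1/2)^(113.4/28.9) + 494·(1/2)^(51/28.9)
      = 32.548 + 145.38 ≈ 177.93 μg.

178 μg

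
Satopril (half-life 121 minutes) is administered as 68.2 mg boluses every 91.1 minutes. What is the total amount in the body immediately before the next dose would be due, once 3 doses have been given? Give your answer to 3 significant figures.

78.7 mg

The 3 doses were given 273.3, 182.2, 91.1 minutes ago.
Total = 68.2·(1/2)^(273.3/121) + 68.2·(1/2)^(182.2/121) + 68.2·(1/2)^(91.1/121)
      = 14.251 + 24.016 + 40.471 ≈ 78.738 mg.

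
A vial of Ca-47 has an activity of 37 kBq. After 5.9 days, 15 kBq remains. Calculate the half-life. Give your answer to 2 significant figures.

4.5 days

A/A₀ = 15/37 ≈ 0.40541.
n = log₂(2.4667) ≈ 1.3026 half-lives elapsed in 5.9 days.
t½ = 5.9/1.3026 ≈ 4.5295 days.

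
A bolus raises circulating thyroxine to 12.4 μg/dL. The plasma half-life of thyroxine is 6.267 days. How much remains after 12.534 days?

Elapsed time is 2 half-lives (12.534/6.267).
Each half-life halves the amount: 12.4 × (1/2)^2 = 12.4/4 = 3.1 μg/dL.

3.1 μg/dL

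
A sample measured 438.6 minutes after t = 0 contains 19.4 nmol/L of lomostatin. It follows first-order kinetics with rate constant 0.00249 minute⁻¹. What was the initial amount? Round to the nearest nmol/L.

t½ = ln 2 / k = 0.69315 / 0.00249 ≈ 278.37 minutes.
Number of half-lives elapsed: n = 438.6/278.37 ≈ 1.5756.
A₀ = A × 2^n = 19.4 × 2^1.5756 = 19.4 × 2.9806 ≈ 57.823 nmol/L.

58 nmol/L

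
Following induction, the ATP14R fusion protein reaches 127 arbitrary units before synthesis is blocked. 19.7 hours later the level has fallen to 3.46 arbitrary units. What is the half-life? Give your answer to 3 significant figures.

A/A₀ = 3.46/127 ≈ 0.027244.
n = log₂(36.705) ≈ 5.1979 half-lives elapsed in 19.7 hours.
t½ = 19.7/5.1979 ≈ 3.79 hours.

3.79 hours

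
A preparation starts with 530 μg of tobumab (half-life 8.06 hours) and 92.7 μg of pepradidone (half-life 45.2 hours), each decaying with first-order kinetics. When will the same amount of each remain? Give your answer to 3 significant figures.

Set 530·(1/2)^(t/8.06) = 92.7·(1/2)^(t/45.2).
Taking log₂: log₂(530/92.7) = t·(1/8.06 − 1/45.2).
log₂(5.7174) = 2.5154; 1/8.06 − 1/45.2 = 0.10195.
t = 2.5154 / 0.10195 ≈ 24.673 hours.

24.7 hours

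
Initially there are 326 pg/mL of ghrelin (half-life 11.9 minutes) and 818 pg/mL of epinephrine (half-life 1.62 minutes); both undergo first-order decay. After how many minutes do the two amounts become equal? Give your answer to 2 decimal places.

Set 326·(1/2)^(t/11.9) = 818·(1/2)^(t/1.62).
Taking log₂: log₂(326/818) = t·(1/11.9 − 1/1.62).
log₂(0.39853) = -1.3272; 1/11.9 − 1/1.62 = -0.53325.
t = -1.3272 / -0.53325 ≈ 2.4889 minutes.

2.49 minutes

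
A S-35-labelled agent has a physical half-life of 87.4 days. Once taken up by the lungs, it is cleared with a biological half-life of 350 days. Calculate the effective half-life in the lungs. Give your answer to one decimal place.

1/t_eff = 1/t_phys + 1/t_biol = 1/87.4 + 1/350 = 0.014299 per day.
t_eff = 87.4 × 350 / (87.4 + 350) ≈ 69.936 days.

69.9 days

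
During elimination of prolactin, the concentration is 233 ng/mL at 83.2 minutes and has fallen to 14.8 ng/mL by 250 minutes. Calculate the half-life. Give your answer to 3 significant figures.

Over Δt = 250 − 83.2 = 166.8 minutes, the level fell by a factor of 233/14.8 ≈ 15.743.
n = log₂(15.743) ≈ 3.9767 half-lives, so t½ = 166.8/3.9767 ≈ 41.945 minutes.

41.9 minutes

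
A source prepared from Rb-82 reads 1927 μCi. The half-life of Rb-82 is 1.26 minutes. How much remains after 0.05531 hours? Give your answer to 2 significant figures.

Convert the elapsed time: 0.05531 hours = 3.3186 minutes.
Number of half-lives: n = 3.3186/1.26 ≈ 2.6338.
Remaining = 1927 × (1/2)^2.6338 = 1927 × 0.16112 ≈ 310.47 μCi.

310 μCi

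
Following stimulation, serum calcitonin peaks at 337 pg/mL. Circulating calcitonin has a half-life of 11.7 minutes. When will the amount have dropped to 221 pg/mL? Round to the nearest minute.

7 minutes

Fraction remaining = 221/337 ≈ 0.65579.
n = log₂(337/221) = ln(1.5249)/ln 2 ≈ 0.6087 half-lives.
t = n × t½ = 0.6087 × 11.7 ≈ 7.1218 minutes.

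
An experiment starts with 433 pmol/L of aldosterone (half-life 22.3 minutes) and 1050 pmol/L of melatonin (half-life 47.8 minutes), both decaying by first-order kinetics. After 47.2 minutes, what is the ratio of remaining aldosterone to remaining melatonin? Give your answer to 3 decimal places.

0.189

aldosterone: 433 × (1/2)^(47.2/22.3) = 433 × (1/2)^2.1166 ≈ 99.846 pmol/L.
melatonin: 1050 × (1/2)^(47.2/47.8) = 1050 × (1/2)^0.98745 ≈ 529.59 pmol/L.
Ratio ≈ 99.846 / 529.59 ≈ 0.18854.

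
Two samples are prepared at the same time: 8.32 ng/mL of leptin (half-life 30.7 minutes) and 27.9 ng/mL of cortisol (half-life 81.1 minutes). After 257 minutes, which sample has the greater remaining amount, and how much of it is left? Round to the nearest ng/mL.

leptin: 8.32 × (1/2)^8.3713 ≈ 0.025125 ng/mL.
cortisol: 27.9 × (1/2)^3.1689 ≈ 3.1021 ng/mL.
Cortisol has more remaining, at ≈ 3.1021 ng/mL.

cortisol, 3 ng/mL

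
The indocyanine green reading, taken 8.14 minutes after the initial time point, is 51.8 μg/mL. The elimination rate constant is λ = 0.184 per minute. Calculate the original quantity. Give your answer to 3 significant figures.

t½ = ln 2 / λ = 0.69315 / 0.184 ≈ 3.7671 minutes.
Number of half-lives elapsed: n = 8.14/3.7671 ≈ 2.1608.
A₀ = A × 2^n = 51.8 × 2^2.1608 = 51.8 × 4.4717 ≈ 231.63 μg/mL.

232 μg/mL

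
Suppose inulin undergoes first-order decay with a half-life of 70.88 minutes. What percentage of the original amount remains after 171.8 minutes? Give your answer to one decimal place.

n = 171.8/70.88 ≈ 2.4238 half-lives.
Fraction remaining = (1/2)^2.4238 ≈ 0.18636, i.e. 18.636%.

18.6%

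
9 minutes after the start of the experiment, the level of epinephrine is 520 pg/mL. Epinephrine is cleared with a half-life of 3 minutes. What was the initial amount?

4160 pg/mL

Number of half-lives elapsed: n = 9/3 ≈ 3.
A₀ = A × 2^n = 520 × 2^3 = 520 × 8 ≈ 4160 pg/mL.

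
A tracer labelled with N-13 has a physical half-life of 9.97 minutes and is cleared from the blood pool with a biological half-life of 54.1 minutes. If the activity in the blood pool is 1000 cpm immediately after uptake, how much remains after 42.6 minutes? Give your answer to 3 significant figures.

1/t_eff = 1/t_phys + 1/t_biol = 1/9.97 + 1/54.1 = 0.11879 per minute.
t_eff = 9.97 × 54.1 / (9.97 + 54.1) ≈ 8.4186 minutes.
Remaining = 1000 × (1/2)^(42.6/8.4186) = 1000 × (1/2)^5.0602 ≈ 29.972 cpm.

30.0 cpm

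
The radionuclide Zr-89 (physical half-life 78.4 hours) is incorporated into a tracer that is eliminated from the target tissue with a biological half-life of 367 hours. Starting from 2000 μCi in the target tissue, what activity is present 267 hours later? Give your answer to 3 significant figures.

114 μCi

1/t_eff = 1/t_phys + 1/t_biol = 1/78.4 + 1/367 = 0.01548 per hour.
t_eff = 78.4 × 367 / (78.4 + 367) ≈ 64.6 hours.
Remaining = 2000 × (1/2)^(267/64.6) = 2000 × (1/2)^4.1331 ≈ 113.98 μCi.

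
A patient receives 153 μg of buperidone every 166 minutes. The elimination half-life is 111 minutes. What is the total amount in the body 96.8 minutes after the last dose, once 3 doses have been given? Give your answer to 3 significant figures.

The 3 doses were given 428.8, 262.8, 96.8 minutes ago.
Total = 153·(1/2)^(428.8/111) + 153·(1/2)^(262.8/111) + 153·(1/2)^(96.8/111)
      = 10.515 + 29.647 + 83.593 ≈ 123.76 μg.

124 μg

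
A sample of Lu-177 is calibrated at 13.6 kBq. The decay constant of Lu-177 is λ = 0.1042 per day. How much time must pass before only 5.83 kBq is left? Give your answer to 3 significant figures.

8.13 days

t½ = ln 2 / λ = 0.69315 / 0.1042 ≈ 6.6521 days.
Fraction remaining = 5.83/13.6 ≈ 0.42868.
n = log₂(13.6/5.83) = ln(2.3328)/ln 2 ≈ 1.222 half-lives.
t = n × t½ = 1.222 × 6.6521 ≈ 8.1291 days.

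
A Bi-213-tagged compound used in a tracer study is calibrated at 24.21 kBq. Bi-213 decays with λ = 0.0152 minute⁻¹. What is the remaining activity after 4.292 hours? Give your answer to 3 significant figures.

0.483 kBq

t½ = ln 2 / λ = 0.69315 / 0.0152 ≈ 45.602 minutes.
Convert the elapsed time: 4.292 hours = 257.52 minutes.
Number of half-lives: n = 257.52/45.602 ≈ 5.6471.
Remaining = 24.21 × (1/2)^5.6471 = 24.21 × 0.019954 ≈ 0.4831 kBq.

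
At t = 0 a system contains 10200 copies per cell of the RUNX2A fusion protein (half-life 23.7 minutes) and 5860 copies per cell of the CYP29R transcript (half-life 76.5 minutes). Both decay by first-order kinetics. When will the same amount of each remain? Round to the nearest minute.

Set 10200·(1/2)^(t/23.7) = 5860·(1/2)^(t/76.5).
Taking log₂: log₂(10200/5860) = t·(1/23.7 − 1/76.5).
log₂(1.7406) = 0.7996; 1/23.7 − 1/76.5 = 0.029122.
t = 0.7996 / 0.029122 ≈ 27.457 minutes.

27 minutes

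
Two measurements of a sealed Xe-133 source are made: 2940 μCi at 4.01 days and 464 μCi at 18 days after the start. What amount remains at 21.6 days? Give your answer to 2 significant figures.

290 μCi

Over Δt = 18 − 4.01 = 13.99 days, the level fell by a factor of 2940/464 ≈ 6.3362.
n = log₂(6.3362) ≈ 2.6636 half-lives, so t½ = 13.99/2.6636 ≈ 5.2523 days.
From t = 18 to t = 21.6: 464 × (1/2)^((21.6−18)/5.2523) ≈ 288.53 μCi.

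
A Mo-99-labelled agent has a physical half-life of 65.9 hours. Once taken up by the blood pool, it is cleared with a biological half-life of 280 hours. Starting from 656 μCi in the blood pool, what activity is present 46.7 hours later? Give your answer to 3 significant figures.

358 μCi

1/t_eff = 1/t_phys + 1/t_biol = 1/65.9 + 1/280 = 0.018746 per hour.
t_eff = 65.9 × 280 / (65.9 + 280) ≈ 53.345 hours.
Remaining = 656 × (1/2)^(46.7/53.345) = 656 × (1/2)^0.87544 ≈ 357.58 μCi.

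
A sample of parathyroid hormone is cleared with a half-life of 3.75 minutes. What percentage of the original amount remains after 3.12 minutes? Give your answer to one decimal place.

56.2%

n = 3.12/3.75 ≈ 0.832 half-lives.
Fraction remaining = (1/2)^0.832 ≈ 0.56175, i.e. 56.175%.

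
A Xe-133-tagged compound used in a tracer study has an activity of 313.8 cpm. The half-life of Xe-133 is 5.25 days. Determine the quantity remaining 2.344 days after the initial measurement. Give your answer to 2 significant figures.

Number of half-lives: n = 2.344/5.25 ≈ 0.44648.
Remaining = 313.8 × (1/2)^0.44648 = 313.8 × 0.73383 ≈ 230.28 cpm.

230 cpm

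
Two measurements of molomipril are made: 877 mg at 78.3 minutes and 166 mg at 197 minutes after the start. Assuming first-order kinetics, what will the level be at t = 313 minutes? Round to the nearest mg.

Over Δt = 197 − 78.3 = 118.7 minutes, the level fell by a factor of 877/166 ≈ 5.2831.
n = log₂(5.2831) ≈ 2.4014 half-lives, so t½ = 118.7/2.4014 ≈ 49.43 minutes.
From t = 197 to t = 313: 166 × (1/2)^((313−197)/49.43) ≈ 32.633 mg.

33 mg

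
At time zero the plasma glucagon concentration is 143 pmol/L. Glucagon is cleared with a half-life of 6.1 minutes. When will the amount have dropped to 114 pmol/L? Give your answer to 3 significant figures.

1.99 minutes

Fraction remaining = 114/143 ≈ 0.7972.
n = log₂(143/114) = ln(1.2544)/ln 2 ≈ 0.32698 half-lives.
t = n × t½ = 0.32698 × 6.1 ≈ 1.9946 minutes.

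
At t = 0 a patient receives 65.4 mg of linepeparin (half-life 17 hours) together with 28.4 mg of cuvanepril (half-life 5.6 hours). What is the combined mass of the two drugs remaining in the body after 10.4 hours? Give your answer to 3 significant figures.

linepeparin: 65.4 × (1/2)^(10.4/17) = 65.4 × (1/2)^0.61176 ≈ 42.797 mg.
cuvanepril: 28.4 × (1/2)^(10.4/5.6) = 28.4 × (1/2)^1.8571 ≈ 7.839 mg.
Total = 42.797 + 7.839 ≈ 50.637 mg.

50.6 mg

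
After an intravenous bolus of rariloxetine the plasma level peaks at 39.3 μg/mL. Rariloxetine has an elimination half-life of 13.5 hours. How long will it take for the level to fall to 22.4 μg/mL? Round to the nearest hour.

Fraction remaining = 22.4/39.3 ≈ 0.56997.
n = log₂(39.3/22.4) = ln(1.7545)/ln 2 ≈ 0.81103 half-lives.
t = n × t½ = 0.81103 × 13.5 ≈ 10.949 hours.

11 hours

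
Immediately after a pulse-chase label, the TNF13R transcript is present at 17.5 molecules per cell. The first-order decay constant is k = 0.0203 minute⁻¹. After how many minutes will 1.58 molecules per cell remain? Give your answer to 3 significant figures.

118 minutes

t½ = ln 2 / k = 0.69315 / 0.0203 ≈ 34.145 minutes.
Fraction remaining = 1.58/17.5 ≈ 0.090286.
n = log₂(17.5/1.58) = ln(11.076)/ln 2 ≈ 3.4694 half-lives.
t = n × t½ = 3.4694 × 34.145 ≈ 118.46 minutes.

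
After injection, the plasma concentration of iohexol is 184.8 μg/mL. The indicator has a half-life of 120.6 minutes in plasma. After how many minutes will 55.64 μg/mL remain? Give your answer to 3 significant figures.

Fraction remaining = 55.64/184.8 ≈ 0.30108.
n = log₂(184.8/55.64) = ln(3.3214)/ln 2 ≈ 1.7318 half-lives.
t = n × t½ = 1.7318 × 120.6 ≈ 208.85 minutes.

209 minutes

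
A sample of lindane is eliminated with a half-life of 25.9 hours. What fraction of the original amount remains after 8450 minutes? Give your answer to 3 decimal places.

0.023

8450 minutes = 140.833 hours.
n = 140.833/25.9 ≈ 5.4376 half-lives.
Fraction remaining = (1/2)^5.4376 ≈ 0.023074.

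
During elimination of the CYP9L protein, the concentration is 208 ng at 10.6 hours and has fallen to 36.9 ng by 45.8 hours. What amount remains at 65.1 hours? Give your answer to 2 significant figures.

Over Δt = 45.8 − 10.6 = 35.2 hours, the level fell by a factor of 208/36.9 ≈ 5.6369.
n = log₂(5.6369) ≈ 2.4949 half-lives, so t½ = 35.2/2.4949 ≈ 14.109 hours.
From t = 45.8 to t = 65.1: 36.9 × (1/2)^((65.1−45.8)/14.109) ≈ 14.297 ng.

14 ng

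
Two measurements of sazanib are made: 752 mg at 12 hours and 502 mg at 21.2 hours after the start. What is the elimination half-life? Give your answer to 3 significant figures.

15.8 hours

Over Δt = 21.2 − 12 = 9.2 hours, the level fell by a factor of 752/502 ≈ 1.498.
n = log₂(1.498) ≈ 0.58305 half-lives, so t½ = 9.2/0.58305 ≈ 15.779 hours.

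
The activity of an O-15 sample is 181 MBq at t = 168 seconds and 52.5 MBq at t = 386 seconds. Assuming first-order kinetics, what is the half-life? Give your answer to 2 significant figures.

Over Δt = 386 − 168 = 218 seconds, the level fell by a factor of 181/52.5 ≈ 3.4476.
n = log₂(3.4476) ≈ 1.7856 half-lives, so t½ = 218/1.7856 ≈ 122.09 seconds.

120 seconds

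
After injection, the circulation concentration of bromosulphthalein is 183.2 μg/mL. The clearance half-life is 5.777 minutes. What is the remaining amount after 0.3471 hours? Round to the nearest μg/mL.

Convert the elapsed time: 0.3471 hours = 20.826 minutes.
Number of half-lives: n = 20.826/5.777 ≈ 3.605.
Remaining = 183.2 × (1/2)^3.605 = 183.2 × 0.082185 ≈ 15.056 μg/mL.

15 μg/mL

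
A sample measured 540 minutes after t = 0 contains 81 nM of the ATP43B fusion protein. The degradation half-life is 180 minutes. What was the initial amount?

Number of half-lives elapsed: n = 540/180 ≈ 3.
A₀ = A × 2^n = 81 × 2^3 = 81 × 8 ≈ 648 nM.

648 nM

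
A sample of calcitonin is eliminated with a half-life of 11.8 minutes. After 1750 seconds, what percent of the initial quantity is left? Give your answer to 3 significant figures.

18.0%

1750 seconds = 29.1667 minutes.
n = 29.1667/11.8 ≈ 2.4718 half-lives.
Fraction remaining = (1/2)^2.4718 ≈ 0.18027, i.e. 18.027%.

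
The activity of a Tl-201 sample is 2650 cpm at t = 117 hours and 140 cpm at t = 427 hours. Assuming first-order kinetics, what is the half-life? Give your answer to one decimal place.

73.1 hours

Over Δt = 427 − 117 = 310 hours, the level fell by a factor of 2650/140 ≈ 18.929.
n = log₂(18.929) ≈ 4.2425 half-lives, so t½ = 310/4.2425 ≈ 73.07 hours.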